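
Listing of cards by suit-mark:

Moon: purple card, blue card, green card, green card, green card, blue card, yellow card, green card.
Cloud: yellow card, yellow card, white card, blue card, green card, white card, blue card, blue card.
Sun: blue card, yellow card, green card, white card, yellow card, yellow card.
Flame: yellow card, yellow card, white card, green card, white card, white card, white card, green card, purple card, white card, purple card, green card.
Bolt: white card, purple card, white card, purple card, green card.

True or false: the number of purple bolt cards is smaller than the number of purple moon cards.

False

|purple bolt cards| = 2.
|purple moon cards| = 1.
The claim requires 2 < 1, which does not hold.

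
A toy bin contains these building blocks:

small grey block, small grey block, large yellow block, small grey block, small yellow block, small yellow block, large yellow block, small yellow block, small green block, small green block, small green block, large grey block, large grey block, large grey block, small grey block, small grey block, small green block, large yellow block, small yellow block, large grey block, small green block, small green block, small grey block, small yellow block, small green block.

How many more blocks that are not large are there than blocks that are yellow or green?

3

blocks that are not large: 18.
blocks that are yellow or green: 15.
18 − 15 = 3.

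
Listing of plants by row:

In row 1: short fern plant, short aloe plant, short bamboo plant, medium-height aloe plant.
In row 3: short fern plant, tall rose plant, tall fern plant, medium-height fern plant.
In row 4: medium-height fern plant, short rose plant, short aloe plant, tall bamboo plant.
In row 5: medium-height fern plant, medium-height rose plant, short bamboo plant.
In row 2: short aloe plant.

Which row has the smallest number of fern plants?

Counts by row (restricted to fern plants): row 3→3, row 5→1, row 4→1, row 1→1, row 2→0.
The minimum is 0, held uniquely by row 2.

row 2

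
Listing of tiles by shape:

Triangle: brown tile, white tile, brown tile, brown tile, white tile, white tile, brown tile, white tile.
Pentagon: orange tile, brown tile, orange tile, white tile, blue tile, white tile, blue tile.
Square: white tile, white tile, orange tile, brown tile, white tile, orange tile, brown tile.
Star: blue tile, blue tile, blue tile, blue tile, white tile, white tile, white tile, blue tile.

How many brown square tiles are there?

2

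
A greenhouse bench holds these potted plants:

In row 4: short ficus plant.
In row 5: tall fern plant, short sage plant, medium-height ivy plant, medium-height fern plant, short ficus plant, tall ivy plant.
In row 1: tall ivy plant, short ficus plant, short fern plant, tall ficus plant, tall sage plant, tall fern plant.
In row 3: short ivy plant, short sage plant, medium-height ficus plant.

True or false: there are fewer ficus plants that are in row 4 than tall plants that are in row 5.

There is 1 ficus plant in row 4.
There are 2 tall plants in row 5.
The claim requires 1 < 2, which holds.

True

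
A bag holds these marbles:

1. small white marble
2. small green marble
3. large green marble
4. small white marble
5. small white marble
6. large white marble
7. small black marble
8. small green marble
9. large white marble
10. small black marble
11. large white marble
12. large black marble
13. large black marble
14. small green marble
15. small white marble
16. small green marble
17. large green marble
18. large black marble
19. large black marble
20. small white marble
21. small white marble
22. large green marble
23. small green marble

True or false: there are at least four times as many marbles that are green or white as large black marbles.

marbles that are green or white: 17.
large black marbles: 4.
The claim requires 17 ≥ 4 × 4 = 16, which holds.

True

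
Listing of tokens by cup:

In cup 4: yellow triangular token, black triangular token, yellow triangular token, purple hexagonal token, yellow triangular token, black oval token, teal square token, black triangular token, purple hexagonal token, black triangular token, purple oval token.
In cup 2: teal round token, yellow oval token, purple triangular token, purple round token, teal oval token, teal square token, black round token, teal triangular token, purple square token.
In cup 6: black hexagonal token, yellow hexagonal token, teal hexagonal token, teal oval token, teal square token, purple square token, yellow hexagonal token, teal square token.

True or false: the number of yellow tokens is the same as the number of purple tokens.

There are 6 yellow tokens.
There are 7 purple tokens.
The claim requires 6 = 7, which does not hold.

False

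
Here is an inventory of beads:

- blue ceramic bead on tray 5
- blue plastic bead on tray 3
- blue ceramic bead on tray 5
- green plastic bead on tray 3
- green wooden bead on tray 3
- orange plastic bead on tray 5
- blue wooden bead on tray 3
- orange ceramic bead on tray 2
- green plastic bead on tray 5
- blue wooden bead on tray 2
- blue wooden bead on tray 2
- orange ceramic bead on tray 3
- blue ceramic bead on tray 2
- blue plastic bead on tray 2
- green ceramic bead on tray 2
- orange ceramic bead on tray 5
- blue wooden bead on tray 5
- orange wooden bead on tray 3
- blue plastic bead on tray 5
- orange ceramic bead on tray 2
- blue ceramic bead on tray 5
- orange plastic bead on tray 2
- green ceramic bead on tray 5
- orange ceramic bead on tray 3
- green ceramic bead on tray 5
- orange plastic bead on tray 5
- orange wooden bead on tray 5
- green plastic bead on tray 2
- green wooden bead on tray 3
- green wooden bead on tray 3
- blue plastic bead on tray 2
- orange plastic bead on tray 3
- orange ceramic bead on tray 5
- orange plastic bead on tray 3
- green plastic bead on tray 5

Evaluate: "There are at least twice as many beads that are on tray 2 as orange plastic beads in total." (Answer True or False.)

True

beads on tray 2: 10.
orange plastic beads: 5.
The claim requires 10 ≥ 2 × 5 = 10, which holds.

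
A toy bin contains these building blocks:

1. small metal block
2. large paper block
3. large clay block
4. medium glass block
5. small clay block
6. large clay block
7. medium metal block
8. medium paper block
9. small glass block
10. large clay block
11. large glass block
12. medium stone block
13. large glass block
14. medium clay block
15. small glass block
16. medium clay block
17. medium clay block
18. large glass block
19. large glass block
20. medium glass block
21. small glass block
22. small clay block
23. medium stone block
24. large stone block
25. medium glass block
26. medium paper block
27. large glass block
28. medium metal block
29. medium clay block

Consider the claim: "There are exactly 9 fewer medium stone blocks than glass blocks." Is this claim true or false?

|medium stone blocks| = 2.
|glass blocks| = 11.
The claim requires 11 − 2 (= 9) to equal 9, which holds.

True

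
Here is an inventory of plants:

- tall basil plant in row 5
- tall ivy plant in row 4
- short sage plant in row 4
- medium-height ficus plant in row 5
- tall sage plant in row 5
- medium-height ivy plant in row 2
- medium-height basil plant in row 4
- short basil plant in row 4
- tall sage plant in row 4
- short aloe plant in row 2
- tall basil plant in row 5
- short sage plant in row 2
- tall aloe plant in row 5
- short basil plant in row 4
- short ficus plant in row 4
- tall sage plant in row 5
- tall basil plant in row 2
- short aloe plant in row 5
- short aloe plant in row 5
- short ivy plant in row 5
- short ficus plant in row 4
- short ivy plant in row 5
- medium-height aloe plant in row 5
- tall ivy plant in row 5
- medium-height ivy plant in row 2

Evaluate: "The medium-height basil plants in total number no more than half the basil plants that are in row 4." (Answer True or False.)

medium-height basil plants: 1.
basil plants in row 4: 3.
The claim requires 2 × 1 = 2 ≤ 3, which holds.

True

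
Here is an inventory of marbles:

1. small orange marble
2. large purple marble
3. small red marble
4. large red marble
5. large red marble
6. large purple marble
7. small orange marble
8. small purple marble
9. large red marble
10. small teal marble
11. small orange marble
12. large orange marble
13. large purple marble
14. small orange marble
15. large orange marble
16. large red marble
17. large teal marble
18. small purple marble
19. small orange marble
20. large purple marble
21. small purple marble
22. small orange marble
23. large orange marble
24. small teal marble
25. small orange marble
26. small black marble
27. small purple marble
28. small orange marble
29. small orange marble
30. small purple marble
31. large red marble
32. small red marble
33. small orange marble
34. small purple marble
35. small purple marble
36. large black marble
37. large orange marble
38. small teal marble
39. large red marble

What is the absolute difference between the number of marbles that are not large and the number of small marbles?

0

marbles that are not large: 23. small marbles: 23.
|23 − 23| = 23 − 23 = 0.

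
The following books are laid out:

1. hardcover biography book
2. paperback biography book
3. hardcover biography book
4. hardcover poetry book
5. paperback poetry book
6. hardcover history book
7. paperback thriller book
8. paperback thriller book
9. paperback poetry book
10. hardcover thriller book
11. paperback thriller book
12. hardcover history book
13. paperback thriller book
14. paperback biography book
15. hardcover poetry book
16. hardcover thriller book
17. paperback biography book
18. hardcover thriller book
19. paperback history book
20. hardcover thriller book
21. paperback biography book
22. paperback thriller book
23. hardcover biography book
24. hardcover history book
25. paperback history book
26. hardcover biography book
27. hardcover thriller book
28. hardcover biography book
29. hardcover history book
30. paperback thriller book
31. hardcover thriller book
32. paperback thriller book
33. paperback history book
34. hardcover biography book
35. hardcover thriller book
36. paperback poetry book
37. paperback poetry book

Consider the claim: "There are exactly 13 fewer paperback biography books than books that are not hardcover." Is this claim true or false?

|paperback biography books| = 4.
|books that are not hardcover| = 18.
The claim requires 18 − 4 (= 14) to equal 13, which does not hold.

False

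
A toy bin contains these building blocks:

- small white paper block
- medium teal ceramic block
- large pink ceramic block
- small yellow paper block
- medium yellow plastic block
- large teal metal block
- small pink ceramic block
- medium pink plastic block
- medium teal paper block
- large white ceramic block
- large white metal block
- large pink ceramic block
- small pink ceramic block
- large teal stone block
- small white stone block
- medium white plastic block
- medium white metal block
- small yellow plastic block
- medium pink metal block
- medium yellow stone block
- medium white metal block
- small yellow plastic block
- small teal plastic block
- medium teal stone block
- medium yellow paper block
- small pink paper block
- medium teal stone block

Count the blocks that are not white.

20

Total blocks: 27; with the excluded value: 7; remaining 27 − 7 = 20.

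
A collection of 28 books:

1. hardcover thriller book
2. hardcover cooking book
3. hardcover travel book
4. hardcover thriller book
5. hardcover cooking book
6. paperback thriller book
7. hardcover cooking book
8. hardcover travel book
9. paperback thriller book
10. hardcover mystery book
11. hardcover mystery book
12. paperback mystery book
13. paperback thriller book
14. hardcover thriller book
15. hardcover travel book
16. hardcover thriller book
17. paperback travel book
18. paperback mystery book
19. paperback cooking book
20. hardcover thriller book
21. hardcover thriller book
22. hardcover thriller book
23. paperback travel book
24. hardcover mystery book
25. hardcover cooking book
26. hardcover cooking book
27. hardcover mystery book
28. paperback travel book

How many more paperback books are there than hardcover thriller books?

paperback books: 9.
hardcover thriller books: 7.
9 − 7 = 2.

2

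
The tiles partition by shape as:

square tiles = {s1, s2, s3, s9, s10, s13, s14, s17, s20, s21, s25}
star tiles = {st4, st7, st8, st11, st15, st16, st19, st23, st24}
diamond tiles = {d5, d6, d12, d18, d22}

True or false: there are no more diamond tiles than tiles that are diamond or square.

True

|diamond tiles| = 5.
|tiles that are diamond or square| = 16.
The claim requires 5 ≤ 16, which holds.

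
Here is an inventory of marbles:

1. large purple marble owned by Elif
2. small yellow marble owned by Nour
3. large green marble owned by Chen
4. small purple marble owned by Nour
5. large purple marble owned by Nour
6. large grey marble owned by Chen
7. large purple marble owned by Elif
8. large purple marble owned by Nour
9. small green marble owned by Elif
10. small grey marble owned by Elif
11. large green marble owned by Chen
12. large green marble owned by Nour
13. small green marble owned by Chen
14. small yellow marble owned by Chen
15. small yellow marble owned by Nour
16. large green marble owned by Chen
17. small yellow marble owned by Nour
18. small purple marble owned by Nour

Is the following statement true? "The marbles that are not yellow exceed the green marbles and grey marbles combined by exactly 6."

There are 14 marbles that are not yellow.
green marbles: 6; grey marbles: 2; combined: 6 + 2 = 8.
The claim requires 14 − 8 (= 6) to equal 6, which holds.

True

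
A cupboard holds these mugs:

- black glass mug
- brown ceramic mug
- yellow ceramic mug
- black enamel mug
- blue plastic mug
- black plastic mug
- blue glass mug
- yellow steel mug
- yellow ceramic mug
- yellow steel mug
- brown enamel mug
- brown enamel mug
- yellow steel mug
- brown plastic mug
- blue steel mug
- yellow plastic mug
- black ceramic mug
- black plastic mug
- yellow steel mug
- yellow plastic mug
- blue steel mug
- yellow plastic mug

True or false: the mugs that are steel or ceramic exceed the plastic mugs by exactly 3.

True

There are 10 mugs that are steel or ceramic.
There are 7 plastic mugs.
The claim requires 10 − 7 (= 3) to equal 3, which holds.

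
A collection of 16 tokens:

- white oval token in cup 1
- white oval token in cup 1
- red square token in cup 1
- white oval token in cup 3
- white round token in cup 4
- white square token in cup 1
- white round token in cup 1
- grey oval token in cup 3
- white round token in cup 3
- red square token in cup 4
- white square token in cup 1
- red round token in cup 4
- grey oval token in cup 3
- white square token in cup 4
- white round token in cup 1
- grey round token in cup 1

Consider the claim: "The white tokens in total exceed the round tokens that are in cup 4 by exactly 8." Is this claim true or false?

There are 10 white tokens.
There are 2 round tokens in cup 4.
The claim requires 10 − 2 (= 8) to equal 8, which holds.

True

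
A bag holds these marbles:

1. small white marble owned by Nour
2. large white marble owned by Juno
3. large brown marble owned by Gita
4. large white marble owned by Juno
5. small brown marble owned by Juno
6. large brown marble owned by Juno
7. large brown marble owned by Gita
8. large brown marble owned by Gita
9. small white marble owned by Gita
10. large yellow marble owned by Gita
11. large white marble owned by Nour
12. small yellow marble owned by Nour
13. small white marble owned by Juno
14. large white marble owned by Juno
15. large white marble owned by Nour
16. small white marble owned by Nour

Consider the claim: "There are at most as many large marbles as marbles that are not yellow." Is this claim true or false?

True

|large marbles| = 10.
|marbles that are not yellow| = 14.
The claim requires 10 ≤ 14, which holds.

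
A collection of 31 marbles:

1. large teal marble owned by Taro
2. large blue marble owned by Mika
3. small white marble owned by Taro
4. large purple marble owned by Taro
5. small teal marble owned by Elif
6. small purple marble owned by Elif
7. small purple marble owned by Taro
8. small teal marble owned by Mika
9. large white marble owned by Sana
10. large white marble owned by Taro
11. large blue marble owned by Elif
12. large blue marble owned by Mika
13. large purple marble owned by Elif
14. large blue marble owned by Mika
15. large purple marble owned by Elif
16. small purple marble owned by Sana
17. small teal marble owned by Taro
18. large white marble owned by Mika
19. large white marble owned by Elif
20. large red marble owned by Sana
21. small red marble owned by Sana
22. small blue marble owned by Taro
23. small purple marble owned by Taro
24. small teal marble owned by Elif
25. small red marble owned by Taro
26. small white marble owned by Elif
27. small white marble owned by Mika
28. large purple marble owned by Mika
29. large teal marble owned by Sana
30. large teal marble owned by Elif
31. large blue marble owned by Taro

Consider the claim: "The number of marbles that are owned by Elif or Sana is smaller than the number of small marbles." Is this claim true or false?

False

|marbles owned by Elif or Sana| = 14.
|small marbles| = 14.
The claim requires 14 < 14, which does not hold.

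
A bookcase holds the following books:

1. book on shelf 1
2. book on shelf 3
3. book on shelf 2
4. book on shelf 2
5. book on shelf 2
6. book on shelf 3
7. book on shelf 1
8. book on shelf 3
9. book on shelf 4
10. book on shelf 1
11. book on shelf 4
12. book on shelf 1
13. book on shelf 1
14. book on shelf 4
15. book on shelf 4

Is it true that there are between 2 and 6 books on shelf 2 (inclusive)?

There are 3 books on shelf 2.
The claim requires 2 ≤ 3 ≤ 6, which holds.

True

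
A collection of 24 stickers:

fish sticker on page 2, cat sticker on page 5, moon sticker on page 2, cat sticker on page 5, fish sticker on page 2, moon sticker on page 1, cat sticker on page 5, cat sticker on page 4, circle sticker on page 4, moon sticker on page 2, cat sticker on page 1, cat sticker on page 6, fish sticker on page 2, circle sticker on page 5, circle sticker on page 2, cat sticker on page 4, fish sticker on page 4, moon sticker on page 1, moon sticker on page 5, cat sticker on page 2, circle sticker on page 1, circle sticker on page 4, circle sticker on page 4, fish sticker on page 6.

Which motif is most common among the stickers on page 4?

Counts by motif (restricted to stickers on page 4): circle 3, cat 2, fish 1.
The maximum is 3, held uniquely by circle.

circle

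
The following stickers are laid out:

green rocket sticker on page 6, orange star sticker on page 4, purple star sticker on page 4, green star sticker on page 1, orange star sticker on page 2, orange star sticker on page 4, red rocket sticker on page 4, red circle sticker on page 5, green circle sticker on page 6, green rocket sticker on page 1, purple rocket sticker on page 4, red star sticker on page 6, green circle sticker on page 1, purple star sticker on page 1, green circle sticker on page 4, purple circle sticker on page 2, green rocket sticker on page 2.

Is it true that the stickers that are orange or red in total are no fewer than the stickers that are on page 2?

True

|stickers that are orange or red| = 6.
|stickers on page 2| = 3.
The claim requires 6 ≥ 3, which holds.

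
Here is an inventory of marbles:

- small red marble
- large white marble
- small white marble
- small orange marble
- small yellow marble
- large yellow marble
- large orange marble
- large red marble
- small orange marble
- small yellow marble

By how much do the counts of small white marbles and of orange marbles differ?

small white marbles: 1. orange marbles: 3.
|1 − 3| = 3 − 1 = 2.

2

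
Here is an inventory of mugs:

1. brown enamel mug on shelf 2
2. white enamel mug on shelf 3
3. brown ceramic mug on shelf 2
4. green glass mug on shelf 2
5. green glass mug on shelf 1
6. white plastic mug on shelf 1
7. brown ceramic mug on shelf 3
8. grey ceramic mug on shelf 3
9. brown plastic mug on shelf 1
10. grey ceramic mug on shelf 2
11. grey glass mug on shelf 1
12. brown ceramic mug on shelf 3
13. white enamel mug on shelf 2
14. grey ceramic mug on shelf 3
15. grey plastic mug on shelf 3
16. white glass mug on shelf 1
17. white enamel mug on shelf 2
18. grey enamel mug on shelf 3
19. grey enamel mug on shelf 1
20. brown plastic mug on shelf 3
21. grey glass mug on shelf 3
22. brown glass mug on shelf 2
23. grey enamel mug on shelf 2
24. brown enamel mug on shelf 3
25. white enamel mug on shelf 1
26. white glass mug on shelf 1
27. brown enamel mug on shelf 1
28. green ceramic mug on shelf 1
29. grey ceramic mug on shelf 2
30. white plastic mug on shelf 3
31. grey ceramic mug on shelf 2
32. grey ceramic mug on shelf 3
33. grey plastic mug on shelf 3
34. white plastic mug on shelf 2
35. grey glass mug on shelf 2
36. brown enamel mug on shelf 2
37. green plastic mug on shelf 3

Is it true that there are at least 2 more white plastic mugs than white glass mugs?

False

There are 3 white plastic mugs.
There are 2 white glass mugs.
The claim requires 3 − 2 = 1 ≥ 2, which does not hold.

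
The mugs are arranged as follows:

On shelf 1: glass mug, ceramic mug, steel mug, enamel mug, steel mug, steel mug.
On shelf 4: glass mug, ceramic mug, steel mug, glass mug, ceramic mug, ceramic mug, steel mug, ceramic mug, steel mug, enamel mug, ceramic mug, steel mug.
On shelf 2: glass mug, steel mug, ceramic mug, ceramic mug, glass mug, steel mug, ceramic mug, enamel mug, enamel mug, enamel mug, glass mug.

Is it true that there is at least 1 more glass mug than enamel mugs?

There are 6 glass mugs.
There are 5 enamel mugs.
The claim requires 6 − 5 = 1 ≥ 1, which holds.

True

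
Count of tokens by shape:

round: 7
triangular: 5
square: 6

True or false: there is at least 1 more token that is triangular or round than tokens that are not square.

False

There are 12 tokens that are triangular or round.
There are 12 tokens that are not square.
The claim requires 12 − 12 = 0 ≥ 1, which does not hold.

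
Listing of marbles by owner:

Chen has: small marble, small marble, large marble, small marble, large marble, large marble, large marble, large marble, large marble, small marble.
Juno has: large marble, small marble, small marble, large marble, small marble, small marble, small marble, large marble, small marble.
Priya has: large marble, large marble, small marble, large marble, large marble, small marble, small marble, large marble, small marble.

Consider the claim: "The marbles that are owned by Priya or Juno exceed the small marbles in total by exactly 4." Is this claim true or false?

True

marbles owned by Priya or Juno: 18.
small marbles: 14.
The claim requires 18 − 14 (= 4) to equal 4, which holds.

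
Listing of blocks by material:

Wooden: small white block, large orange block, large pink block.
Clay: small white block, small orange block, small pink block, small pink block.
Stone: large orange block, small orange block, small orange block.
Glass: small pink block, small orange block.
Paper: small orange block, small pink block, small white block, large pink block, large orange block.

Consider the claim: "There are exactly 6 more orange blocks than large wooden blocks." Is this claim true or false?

True

There are 8 orange blocks.
There are 2 large wooden blocks.
The claim requires 8 − 2 (= 6) to equal 6, which holds.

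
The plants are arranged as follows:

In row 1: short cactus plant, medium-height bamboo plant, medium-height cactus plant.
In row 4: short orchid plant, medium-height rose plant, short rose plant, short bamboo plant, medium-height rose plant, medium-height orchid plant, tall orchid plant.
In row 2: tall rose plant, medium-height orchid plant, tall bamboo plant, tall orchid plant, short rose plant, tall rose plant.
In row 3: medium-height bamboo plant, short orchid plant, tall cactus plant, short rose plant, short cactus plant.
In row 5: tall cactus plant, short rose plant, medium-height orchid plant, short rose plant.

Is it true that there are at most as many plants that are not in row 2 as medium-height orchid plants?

False

|plants that are not in row 2| = 19.
|medium-height orchid plants| = 3.
The claim requires 19 ≤ 3, which does not hold.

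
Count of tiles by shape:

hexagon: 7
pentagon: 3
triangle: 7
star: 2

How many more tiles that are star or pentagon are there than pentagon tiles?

2

tiles that are star or pentagon: 5.
pentagon tiles: 3.
5 − 3 = 2.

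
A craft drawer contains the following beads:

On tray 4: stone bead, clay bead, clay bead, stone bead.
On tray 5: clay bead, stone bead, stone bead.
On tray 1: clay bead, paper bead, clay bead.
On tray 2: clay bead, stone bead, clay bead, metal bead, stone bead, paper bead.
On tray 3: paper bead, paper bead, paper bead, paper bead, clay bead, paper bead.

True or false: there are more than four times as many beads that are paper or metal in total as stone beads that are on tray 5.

False

There are 8 beads that are paper or metal.
There are 2 stone beads on tray 5.
The claim requires 8 > 4 × 2 = 8, which does not hold.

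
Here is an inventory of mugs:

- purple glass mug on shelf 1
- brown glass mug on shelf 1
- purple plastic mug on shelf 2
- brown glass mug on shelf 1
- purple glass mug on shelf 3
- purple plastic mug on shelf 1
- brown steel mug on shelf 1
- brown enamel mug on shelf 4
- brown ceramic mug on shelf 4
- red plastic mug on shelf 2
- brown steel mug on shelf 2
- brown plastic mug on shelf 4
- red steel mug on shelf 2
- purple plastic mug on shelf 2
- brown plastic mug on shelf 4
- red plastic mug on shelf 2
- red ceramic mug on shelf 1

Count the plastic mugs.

7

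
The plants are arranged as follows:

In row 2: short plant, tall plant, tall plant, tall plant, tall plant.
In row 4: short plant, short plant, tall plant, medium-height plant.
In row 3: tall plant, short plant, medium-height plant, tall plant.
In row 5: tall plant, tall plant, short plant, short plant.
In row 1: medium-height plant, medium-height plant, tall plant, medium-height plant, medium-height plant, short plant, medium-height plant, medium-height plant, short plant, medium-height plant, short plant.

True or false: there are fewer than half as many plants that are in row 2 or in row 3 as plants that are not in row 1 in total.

There are 9 plants in row 2 or in row 3.
There are 17 plants that are not in row 1.
The claim requires 2 × 9 = 18 < 17, which does not hold.

False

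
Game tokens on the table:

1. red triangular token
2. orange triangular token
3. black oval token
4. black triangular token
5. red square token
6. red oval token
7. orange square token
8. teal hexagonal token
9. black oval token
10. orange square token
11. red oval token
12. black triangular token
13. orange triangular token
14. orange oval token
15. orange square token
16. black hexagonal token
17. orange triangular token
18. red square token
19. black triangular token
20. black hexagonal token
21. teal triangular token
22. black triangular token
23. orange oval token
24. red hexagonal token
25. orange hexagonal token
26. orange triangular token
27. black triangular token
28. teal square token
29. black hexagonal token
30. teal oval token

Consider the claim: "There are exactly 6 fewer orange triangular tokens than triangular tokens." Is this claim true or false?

There are 4 orange triangular tokens.
There are 11 triangular tokens.
The claim requires 11 − 4 (= 7) to equal 6, which does not hold.

False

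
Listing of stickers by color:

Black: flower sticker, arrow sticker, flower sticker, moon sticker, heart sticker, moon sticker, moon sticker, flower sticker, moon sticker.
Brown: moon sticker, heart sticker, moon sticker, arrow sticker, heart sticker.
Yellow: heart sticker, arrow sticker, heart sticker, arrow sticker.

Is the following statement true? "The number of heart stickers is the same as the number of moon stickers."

False

heart stickers: 5.
moon stickers: 6.
The claim requires 5 = 6, which does not hold.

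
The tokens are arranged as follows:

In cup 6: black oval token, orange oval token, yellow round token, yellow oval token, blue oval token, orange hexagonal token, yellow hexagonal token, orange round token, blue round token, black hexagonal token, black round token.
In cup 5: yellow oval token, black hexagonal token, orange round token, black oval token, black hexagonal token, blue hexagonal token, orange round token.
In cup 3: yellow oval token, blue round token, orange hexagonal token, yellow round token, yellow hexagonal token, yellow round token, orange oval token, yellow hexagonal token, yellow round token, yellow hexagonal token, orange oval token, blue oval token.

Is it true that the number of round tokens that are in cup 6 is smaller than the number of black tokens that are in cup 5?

|round tokens in cup 6| = 4.
|black tokens in cup 5| = 3.
The claim requires 4 < 3, which does not hold.

False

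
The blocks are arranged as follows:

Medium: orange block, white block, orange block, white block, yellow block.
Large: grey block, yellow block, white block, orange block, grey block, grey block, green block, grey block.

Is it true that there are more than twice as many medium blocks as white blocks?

medium blocks: 5.
white blocks: 3.
The claim requires 5 > 2 × 3 = 6, which does not hold.

False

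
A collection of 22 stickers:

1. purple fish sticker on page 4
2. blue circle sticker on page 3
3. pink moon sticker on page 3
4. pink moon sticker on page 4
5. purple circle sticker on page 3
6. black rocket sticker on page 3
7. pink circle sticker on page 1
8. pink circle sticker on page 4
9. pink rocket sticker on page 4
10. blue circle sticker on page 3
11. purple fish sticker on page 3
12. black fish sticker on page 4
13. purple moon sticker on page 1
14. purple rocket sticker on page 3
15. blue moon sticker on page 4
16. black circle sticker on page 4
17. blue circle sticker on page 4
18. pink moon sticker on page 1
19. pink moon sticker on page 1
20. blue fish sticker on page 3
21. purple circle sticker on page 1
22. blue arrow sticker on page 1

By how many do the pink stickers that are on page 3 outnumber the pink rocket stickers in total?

pink stickers on page 3: 1.
pink rocket stickers: 1.
1 − 1 = 0.

0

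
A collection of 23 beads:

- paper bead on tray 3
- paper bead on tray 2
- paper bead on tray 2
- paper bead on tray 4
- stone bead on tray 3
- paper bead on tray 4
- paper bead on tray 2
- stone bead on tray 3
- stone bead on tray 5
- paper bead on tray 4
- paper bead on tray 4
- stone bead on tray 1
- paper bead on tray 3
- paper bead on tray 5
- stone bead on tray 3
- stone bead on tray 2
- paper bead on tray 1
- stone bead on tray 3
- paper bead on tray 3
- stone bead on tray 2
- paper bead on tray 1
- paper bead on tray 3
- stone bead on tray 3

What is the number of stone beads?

9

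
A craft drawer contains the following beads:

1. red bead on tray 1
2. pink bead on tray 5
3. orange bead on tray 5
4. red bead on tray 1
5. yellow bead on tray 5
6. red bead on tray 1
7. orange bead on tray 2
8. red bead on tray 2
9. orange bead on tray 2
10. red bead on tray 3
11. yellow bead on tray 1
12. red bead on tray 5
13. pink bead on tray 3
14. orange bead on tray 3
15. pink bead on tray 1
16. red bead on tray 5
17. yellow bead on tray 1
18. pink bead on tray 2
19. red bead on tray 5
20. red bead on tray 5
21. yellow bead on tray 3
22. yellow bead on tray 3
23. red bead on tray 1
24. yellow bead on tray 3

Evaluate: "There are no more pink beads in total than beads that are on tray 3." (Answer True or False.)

True

|pink beads| = 4.
|beads on tray 3| = 6.
The claim requires 4 ≤ 6, which holds.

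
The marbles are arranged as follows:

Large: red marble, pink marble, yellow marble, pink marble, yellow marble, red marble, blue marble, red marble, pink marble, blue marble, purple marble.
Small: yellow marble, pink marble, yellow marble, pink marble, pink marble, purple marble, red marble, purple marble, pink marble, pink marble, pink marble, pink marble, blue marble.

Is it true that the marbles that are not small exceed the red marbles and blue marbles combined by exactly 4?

marbles that are not small: 11.
red marbles: 4; blue marbles: 3; combined: 4 + 3 = 7.
The claim requires 11 − 7 (= 4) to equal 4, which holds.

True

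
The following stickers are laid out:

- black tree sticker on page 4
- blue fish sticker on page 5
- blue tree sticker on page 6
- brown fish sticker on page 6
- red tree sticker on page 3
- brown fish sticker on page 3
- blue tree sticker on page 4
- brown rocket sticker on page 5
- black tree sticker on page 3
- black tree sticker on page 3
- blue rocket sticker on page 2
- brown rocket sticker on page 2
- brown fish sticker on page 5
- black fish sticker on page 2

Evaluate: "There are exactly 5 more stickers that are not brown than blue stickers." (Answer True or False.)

True

stickers that are not brown: 9.
blue stickers: 4.
The claim requires 9 − 4 (= 5) to equal 5, which holds.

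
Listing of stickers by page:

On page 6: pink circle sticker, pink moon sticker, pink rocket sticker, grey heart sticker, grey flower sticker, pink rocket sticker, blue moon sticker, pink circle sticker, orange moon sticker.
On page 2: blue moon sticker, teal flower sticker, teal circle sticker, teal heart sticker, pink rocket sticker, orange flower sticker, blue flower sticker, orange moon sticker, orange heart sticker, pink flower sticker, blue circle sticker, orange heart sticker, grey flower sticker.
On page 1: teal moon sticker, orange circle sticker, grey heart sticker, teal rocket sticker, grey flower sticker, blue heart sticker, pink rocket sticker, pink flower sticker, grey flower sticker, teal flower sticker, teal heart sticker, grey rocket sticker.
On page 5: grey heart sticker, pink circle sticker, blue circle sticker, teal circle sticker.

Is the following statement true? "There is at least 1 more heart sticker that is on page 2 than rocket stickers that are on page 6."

|heart stickers on page 2| = 3.
|rocket stickers on page 6| = 2.
The claim requires 3 − 2 = 1 ≥ 1, which holds.

True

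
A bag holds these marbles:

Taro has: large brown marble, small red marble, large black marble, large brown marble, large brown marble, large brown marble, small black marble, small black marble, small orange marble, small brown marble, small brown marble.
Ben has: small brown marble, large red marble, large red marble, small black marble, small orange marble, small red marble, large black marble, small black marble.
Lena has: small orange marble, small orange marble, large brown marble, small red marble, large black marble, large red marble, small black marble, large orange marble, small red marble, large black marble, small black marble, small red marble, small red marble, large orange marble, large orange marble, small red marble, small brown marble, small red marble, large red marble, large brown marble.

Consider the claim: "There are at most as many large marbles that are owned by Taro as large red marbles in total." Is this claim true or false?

False

large marbles owned by Taro: 5.
large red marbles: 4.
The claim requires 5 ≤ 4, which does not hold.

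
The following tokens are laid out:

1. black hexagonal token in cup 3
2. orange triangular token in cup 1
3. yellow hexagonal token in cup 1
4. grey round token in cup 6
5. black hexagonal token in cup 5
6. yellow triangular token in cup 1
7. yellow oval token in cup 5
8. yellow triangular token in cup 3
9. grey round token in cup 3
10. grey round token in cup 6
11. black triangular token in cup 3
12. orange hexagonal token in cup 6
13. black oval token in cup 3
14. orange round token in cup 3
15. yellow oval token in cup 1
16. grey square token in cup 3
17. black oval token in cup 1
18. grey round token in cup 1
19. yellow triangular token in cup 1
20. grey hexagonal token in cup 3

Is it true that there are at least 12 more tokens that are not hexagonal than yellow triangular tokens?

True

tokens that are not hexagonal: 15.
yellow triangular tokens: 3.
The claim requires 15 − 3 = 12 ≥ 12, which holds.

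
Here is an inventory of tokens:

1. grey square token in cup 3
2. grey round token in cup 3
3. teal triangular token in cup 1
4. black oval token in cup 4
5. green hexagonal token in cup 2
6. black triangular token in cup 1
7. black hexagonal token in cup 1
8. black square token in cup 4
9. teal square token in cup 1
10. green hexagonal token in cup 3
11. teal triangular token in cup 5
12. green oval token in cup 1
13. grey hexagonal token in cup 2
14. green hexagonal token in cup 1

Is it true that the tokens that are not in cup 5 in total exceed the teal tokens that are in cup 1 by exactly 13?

False

tokens that are not in cup 5: 13.
teal tokens in cup 1: 2.
The claim requires 13 − 2 (= 11) to equal 13, which does not hold.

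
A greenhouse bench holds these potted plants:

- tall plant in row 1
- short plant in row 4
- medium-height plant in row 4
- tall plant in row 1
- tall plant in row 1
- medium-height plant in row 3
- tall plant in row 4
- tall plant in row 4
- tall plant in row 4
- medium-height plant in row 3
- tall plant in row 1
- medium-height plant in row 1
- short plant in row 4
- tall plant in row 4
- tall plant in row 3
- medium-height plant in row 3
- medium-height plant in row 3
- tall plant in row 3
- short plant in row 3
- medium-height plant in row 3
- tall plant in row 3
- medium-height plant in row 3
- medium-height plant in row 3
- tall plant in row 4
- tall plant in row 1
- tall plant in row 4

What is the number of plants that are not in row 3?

15

Total plants: 26; with the excluded value: 11; remaining 26 − 11 = 15.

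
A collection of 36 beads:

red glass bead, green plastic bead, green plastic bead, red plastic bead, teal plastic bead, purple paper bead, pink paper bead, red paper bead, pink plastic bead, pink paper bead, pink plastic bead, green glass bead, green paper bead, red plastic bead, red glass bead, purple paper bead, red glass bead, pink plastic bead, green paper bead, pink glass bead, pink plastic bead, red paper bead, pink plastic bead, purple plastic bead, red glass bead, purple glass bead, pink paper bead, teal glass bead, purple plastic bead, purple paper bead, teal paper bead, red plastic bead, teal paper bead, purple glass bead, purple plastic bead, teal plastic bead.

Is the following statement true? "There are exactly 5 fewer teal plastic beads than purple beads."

False

teal plastic beads: 2.
purple beads: 8.
The claim requires 8 − 2 (= 6) to equal 5, which does not hold.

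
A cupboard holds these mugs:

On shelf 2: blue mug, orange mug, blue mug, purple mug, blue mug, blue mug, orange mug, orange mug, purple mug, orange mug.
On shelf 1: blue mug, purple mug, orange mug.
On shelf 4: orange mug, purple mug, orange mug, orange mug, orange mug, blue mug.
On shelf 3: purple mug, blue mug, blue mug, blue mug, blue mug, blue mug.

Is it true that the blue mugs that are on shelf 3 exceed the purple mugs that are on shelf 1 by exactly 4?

There are 5 blue mugs on shelf 3.
There is 1 purple mug on shelf 1.
The claim requires 5 − 1 (= 4) to equal 4, which holds.

True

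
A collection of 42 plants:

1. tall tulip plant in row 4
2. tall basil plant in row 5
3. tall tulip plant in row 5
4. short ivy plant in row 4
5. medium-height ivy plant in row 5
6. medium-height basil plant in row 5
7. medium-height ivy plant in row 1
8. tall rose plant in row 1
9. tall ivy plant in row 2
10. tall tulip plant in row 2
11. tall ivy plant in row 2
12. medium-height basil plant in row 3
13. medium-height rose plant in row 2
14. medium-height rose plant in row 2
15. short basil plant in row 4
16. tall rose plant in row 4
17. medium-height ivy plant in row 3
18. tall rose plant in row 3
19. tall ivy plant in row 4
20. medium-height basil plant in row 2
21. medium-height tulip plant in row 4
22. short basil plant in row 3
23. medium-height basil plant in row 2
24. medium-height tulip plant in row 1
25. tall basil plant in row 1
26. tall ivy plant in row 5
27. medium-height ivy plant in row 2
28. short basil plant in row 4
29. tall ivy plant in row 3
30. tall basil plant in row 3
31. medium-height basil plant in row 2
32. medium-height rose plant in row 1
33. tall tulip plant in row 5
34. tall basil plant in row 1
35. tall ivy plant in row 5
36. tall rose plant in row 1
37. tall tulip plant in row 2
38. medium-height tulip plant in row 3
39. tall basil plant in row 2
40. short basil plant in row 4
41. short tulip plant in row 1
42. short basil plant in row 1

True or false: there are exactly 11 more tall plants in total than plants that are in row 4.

False

There are 20 tall plants.
There are 8 plants in row 4.
The claim requires 20 − 8 (= 12) to equal 11, which does not hold.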